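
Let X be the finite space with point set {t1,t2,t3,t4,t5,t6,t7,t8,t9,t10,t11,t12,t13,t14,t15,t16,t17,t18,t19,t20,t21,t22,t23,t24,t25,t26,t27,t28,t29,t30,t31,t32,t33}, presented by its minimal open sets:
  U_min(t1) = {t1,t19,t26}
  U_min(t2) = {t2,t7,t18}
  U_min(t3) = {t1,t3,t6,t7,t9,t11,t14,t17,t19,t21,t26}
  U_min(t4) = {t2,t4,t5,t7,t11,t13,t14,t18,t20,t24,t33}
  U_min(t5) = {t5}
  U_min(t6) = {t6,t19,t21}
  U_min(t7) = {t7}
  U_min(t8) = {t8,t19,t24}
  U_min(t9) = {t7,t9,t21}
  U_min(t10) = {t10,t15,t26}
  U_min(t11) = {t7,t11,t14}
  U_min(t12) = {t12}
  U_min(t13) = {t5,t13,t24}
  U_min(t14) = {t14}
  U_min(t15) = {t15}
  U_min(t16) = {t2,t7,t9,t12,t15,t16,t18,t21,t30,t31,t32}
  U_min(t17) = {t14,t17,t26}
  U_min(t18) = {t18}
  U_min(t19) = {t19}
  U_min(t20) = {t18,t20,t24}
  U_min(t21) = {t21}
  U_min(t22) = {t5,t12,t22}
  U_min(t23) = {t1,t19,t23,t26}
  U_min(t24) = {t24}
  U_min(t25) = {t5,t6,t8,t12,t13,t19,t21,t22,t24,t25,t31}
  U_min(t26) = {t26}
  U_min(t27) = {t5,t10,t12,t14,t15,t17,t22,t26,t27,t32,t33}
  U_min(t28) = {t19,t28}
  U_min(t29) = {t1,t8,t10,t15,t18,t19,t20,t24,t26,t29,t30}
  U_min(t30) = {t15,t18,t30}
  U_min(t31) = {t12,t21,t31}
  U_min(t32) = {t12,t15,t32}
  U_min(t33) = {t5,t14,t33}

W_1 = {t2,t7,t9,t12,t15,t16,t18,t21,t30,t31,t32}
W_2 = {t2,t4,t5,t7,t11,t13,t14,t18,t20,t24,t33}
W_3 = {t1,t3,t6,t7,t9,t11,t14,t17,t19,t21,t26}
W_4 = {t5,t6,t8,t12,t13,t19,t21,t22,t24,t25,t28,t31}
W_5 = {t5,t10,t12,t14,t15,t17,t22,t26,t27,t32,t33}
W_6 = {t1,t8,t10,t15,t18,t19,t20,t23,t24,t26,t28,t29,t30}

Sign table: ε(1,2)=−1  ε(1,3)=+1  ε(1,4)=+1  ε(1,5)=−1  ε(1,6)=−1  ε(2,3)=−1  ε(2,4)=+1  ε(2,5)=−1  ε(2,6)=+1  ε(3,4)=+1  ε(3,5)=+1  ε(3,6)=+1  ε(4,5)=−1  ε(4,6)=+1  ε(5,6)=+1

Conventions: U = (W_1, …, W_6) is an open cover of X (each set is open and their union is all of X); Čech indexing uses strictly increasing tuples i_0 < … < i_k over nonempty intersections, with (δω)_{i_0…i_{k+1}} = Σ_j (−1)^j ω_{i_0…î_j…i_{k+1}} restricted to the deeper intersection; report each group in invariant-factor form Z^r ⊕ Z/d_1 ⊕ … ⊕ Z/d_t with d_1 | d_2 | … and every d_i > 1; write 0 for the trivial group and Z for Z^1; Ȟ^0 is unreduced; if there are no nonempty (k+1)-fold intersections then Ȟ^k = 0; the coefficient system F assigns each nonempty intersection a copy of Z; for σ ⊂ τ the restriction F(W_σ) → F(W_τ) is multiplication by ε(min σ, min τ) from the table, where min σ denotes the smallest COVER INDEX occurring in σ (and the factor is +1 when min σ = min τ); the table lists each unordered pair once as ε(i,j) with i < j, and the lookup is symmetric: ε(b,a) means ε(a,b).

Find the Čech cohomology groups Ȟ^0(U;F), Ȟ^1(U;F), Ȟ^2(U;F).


cover nerve:
  W12={t2,t7,t18} W13={t7,t9,t21} W14={t12,t21,t31} W15={t12,t15,t32} W16={t15,t18,t30} W23={t7,t11,t14} W24={t5,t13,t24} W25={t5,t14,t33} W26={t18,t20,t24} W34={t6,t19,t21} W35={t14,t17,t26} W36={t1,t19,t26} W45={t5,t12,t22} W46={t8,t19,t24,t28} W56={t10,t15,t26}
  W123={t7} W126={t18} W134={t21} W145={t12} W156={t15} W235={t14} W245={t5} W246={t24} W346={t19} W356={t26}
C dims 6,15,10; δ0: rk 6, SNF 1^5·2; δ1: rk 9, SNF 1^9
Ȟ^0: (6−6)−0=0 ⇒ 0
Ȟ^1: (15−9)−6=0 plus torsion [2] ⇒ Z/2
Ȟ^2: (10−0)−9=1 ⇒ Z

Ȟ^0(U;F) ≅ 0; Ȟ^1(U;F) ≅ Z/2; Ȟ^2(U;F) ≅ Z


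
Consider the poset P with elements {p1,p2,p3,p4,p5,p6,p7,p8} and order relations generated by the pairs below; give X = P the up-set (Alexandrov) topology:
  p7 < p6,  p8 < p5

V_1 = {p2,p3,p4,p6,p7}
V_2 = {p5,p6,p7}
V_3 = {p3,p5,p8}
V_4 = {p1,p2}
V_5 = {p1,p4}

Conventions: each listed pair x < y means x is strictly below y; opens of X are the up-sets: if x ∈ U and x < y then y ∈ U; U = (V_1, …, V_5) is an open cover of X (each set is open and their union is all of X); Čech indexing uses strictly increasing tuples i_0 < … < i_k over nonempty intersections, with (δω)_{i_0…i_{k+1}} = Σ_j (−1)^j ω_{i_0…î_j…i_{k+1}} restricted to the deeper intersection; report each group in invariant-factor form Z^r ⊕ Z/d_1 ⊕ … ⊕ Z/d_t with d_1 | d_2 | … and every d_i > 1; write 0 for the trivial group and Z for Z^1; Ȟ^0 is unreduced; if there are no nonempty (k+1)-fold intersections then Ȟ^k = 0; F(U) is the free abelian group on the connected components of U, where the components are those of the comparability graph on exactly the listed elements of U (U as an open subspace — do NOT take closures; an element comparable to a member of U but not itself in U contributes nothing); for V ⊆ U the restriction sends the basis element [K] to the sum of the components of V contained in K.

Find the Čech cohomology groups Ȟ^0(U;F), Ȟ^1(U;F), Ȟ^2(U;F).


nonempty overlaps:
  V12={p6,p7} V13={p3} V14={p2} V15={p4} V23={p5} V45={p1}
components per intersection:
  V1: {p2} {p3} {p4} {p6,p7}
  V2: {p5} {p6,p7}
  V3: {p3} {p5,p8}
  V4: {p1} {p2}
  V5: {p1} {p4}
  V12: {p6,p7}
  V13: {p3}
  V14: {p2}
  V15: {p4}
  V23: {p5}
  V45: {p1}
C dims 12,6; δ0: rk 6, SNF 1^6
degree 0: 12−6−0 = 6 → Ȟ^0 ≅ Z^6
degree 1: 6−0−6 = 0 → Ȟ^1 ≅ 0
degree 2: 0−0−0 = 0 → Ȟ^2 ≅ 0

Ȟ^0 ≅ Z^6, Ȟ^1 ≅ 0 and Ȟ^2 ≅ 0


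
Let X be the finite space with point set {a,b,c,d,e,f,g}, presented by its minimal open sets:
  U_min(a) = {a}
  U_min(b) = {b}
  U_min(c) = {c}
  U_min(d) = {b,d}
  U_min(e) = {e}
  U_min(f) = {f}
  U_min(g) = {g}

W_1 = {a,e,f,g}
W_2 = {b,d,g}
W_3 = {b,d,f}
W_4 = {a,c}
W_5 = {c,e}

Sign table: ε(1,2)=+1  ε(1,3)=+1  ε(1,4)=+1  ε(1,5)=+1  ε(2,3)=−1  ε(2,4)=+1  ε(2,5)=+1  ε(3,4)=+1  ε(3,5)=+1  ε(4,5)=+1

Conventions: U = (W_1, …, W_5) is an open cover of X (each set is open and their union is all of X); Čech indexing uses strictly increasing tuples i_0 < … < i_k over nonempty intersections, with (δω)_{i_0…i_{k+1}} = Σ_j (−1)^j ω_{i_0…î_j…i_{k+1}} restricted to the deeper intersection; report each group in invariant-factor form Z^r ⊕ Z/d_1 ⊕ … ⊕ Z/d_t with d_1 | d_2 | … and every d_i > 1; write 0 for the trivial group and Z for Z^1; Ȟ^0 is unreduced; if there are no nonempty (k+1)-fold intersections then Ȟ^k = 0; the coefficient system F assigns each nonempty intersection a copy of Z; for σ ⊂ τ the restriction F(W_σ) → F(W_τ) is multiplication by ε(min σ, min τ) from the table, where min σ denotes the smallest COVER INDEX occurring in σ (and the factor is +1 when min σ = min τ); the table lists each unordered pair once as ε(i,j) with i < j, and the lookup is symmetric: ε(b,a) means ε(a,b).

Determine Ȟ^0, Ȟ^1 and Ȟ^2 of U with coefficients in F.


Ȟ^0 = 0, Ȟ^1 = Z ⊕ Z/2, Ȟ^2 = 0

nerve simplices:
  W12={g} W13={f} W14={a} W15={e} W23={b,d} W45={c}
C dims 5,6; δ0: rk 5, SNF 1^4·2
degree 0: 5−5−0 = 0 → Ȟ^0 ≅ 0
degree 1: 6−0−5 = 1 plus torsion [2] → Ȟ^1 ≅ Z ⊕ Z/2
degree 2: 0−0−0 = 0 → Ȟ^2 ≅ 0


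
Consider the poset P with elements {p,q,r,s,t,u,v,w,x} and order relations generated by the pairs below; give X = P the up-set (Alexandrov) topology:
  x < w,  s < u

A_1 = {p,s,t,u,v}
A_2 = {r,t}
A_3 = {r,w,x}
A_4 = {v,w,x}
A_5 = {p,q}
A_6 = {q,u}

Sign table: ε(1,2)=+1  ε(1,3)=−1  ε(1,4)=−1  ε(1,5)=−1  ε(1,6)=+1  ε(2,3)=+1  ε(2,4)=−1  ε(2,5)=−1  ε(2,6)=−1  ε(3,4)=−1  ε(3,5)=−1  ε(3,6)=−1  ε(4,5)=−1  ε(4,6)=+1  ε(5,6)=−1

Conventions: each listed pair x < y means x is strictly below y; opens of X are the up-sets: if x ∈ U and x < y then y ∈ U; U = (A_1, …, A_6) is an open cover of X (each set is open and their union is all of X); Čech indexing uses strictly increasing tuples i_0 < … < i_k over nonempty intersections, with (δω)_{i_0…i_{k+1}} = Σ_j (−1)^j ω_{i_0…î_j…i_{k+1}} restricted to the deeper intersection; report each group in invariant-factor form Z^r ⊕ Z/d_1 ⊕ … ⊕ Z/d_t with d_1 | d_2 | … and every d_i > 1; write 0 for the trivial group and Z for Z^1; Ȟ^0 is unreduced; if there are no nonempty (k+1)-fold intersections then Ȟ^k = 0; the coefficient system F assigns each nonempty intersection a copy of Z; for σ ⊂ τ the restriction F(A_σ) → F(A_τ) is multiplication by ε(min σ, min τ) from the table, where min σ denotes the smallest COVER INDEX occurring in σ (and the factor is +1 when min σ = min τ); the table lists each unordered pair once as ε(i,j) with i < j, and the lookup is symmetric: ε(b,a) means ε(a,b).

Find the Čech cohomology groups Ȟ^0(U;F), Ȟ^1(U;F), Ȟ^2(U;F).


nerve of the cover:
  A12={t} A14={v} A15={p} A16={u} A23={r} A34={w,x} A56={q}
C dims 6,7; δ0: rk 5, SNF 1^5
Ȟ^0 = (6 − 5) − 0 = 1, so Ȟ^0 ≅ Z
Ȟ^1 = (7 − 0) − 5 = 2, so Ȟ^1 ≅ Z^2
Ȟ^2 = (0 − 0) − 0 = 0, so Ȟ^2 ≅ 0

Ȟ^0 ≅ Z,  Ȟ^1 ≅ Z^2,  Ȟ^2 ≅ 0


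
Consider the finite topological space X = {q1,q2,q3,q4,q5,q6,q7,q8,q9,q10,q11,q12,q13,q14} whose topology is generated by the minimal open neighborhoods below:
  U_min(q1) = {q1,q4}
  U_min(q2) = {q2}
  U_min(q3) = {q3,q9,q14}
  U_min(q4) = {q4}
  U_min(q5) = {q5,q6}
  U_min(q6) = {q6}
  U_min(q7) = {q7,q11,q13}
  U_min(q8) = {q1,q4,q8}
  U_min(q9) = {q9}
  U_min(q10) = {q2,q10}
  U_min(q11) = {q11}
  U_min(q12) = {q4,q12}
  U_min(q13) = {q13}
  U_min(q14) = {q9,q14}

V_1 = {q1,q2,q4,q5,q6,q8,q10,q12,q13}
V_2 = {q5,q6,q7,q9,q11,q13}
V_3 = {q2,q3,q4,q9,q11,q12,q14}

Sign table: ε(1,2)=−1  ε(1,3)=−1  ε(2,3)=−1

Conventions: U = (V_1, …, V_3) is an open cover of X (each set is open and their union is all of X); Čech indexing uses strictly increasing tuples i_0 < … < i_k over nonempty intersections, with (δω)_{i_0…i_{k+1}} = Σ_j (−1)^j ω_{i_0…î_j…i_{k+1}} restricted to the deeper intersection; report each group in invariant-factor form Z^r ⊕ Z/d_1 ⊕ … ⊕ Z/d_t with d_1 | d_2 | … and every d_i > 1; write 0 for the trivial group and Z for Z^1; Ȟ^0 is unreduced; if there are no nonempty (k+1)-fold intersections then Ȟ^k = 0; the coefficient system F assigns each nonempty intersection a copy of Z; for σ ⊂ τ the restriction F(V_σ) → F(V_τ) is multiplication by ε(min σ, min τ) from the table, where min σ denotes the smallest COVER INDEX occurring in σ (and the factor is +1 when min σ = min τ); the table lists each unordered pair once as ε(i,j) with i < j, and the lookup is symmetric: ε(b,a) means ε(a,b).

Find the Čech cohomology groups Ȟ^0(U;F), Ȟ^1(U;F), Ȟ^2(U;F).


cover nerve:
  V12={q5,q6,q13} V13={q2,q4,q12} V23={q9,q11}
C dims 3,3; δ0: rk 3, SNF 1^2·2
Ȟ^0: (3−3)−0=0 ⇒ 0
Ȟ^1: (3−0)−3=0 plus torsion [2] ⇒ Z/2
Ȟ^2: (0−0)−0=0 ⇒ 0

Ȟ^0(U;F) ≅ 0; Ȟ^1(U;F) ≅ Z/2; Ȟ^2(U;F) ≅ 0


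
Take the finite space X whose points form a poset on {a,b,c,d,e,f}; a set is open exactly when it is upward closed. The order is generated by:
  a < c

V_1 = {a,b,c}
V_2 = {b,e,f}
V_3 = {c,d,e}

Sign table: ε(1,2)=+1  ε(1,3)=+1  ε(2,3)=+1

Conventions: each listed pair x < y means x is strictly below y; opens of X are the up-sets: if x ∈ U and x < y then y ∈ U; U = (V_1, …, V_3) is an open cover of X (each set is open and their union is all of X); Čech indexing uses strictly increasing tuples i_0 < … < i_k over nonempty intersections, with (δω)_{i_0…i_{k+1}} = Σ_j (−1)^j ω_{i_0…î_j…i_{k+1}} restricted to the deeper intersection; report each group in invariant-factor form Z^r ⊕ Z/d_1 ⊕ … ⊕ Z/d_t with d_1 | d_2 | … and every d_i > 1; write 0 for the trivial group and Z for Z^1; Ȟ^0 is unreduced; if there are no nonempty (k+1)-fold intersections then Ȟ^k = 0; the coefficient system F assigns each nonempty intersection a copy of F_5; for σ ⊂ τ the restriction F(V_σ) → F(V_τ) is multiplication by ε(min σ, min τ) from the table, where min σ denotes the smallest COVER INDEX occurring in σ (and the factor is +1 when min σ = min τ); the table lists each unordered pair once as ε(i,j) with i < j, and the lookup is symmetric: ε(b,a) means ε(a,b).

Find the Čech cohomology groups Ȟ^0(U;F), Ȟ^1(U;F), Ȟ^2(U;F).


nonempty intersections:
  V12={b} V13={c} V23={e}
C dims 3,3; δ0: rk_F5 2
Ȟ^0: (3−2)−0=1 ⇒ Z/5
Ȟ^1: (3−0)−2=1 ⇒ Z/5
Ȟ^2: (0−0)−0=0 ⇒ 0

Ȟ^0(U;F) ≅ Z/5; Ȟ^1(U;F) ≅ Z/5; Ȟ^2(U;F) ≅ 0


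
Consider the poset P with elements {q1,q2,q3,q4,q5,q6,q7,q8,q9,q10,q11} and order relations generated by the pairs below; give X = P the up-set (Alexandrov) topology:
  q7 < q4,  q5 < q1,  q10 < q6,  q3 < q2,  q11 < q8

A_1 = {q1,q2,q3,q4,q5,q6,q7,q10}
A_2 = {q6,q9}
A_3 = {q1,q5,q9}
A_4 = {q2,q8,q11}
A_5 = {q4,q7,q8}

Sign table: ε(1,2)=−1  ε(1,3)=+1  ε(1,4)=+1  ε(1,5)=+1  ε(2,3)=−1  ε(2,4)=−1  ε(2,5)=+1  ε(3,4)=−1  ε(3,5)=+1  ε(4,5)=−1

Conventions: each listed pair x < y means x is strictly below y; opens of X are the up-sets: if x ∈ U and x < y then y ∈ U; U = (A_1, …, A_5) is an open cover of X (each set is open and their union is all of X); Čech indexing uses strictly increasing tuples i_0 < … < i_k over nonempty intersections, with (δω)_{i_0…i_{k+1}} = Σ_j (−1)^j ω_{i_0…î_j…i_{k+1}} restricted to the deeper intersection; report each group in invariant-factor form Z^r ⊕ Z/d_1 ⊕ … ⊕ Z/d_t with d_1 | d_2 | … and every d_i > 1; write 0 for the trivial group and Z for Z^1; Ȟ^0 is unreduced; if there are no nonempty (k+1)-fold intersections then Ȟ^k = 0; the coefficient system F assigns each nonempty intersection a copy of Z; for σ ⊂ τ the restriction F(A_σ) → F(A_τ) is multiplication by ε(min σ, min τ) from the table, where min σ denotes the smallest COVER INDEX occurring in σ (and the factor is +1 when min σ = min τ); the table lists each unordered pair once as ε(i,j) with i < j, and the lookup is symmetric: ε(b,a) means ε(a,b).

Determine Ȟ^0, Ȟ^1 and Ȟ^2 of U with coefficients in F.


Ȟ^0 ≅ 0,  Ȟ^1 ≅ Z ⊕ Z/2,  Ȟ^2 ≅ 0

nonempty overlaps:
  A12={q6} A13={q1,q5} A14={q2} A15={q4,q7} A23={q9} A45={q8}
C dims 5,6; δ0: rk 5, SNF 1^4·2
degree 0: 5−5−0 = 0 → Ȟ^0 ≅ 0
degree 1: 6−0−5 = 1 plus torsion [2] → Ȟ^1 ≅ Z ⊕ Z/2
degree 2: 0−0−0 = 0 → Ȟ^2 ≅ 0


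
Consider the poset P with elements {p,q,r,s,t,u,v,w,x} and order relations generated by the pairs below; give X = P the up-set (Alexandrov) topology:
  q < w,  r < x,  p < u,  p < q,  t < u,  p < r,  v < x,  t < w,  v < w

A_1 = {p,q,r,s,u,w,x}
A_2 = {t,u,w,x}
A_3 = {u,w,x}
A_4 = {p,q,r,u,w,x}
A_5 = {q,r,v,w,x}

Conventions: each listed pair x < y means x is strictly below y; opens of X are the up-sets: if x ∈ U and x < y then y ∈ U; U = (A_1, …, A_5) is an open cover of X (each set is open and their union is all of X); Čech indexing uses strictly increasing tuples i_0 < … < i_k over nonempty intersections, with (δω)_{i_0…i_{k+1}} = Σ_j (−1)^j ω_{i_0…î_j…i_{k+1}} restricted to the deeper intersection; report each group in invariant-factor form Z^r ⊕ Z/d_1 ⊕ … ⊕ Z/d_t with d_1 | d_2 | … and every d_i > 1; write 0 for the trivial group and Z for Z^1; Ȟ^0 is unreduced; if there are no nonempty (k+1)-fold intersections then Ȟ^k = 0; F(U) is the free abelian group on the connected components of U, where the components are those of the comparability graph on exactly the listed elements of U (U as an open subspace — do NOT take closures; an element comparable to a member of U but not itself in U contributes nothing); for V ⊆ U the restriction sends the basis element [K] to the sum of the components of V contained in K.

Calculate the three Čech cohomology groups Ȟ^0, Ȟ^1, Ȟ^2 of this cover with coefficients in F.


Ȟ^0(U;F) ≅ Z^2, Ȟ^1(U;F) ≅ Z^2 and Ȟ^2(U;F) ≅ 0

nonempty intersections:
  A12={u,w,x} A13={u,w,x} A14={p,q,r,u,w,x} A15={q,r,w,x} A23={u,w,x} A24={u,w,x} A25={w,x} A34={u,w,x} A35={w,x} A45={q,r,w,x}
  A123={u,w,x} A124={u,w,x} A125={w,x} A134={u,w,x} A135={w,x} A145={q,r,w,x} A234={u,w,x} A235={w,x} A245={w,x} A345={w,x}
  A1234={u,w,x} A1235={w,x} A1245={w,x} A1345={w,x} A2345={w,x}
  A12345={w,x}
components per intersection:
  A1: {p,q,r,u,w,x} {s}
  A2: {t,u,w} {x}
  A3: {u} {w} {x}
  A4: {p,q,r,u,w,x}
  A5: {q,r,v,w,x}
  A12: {u} {w} {x}
  A13: {u} {w} {x}
  A14: {p,q,r,u,w,x}
  A15: {q,w} {r,x}
  A23: {u} {w} {x}
  A24: {u} {w} {x}
  A25: {w} {x}
  A34: {u} {w} {x}
  A35: {w} {x}
  A45: {q,w} {r,x}
  A123: {u} {w} {x}
  A124: {u} {w} {x}
  A125: {w} {x}
  A134: {u} {w} {x}
  A135: {w} {x}
  A145: {q,w} {r,x}
  A234: {u} {w} {x}
  A235: {w} {x}
  A245: {w} {x}
  A345: {w} {x}
  A1234: {u} {w} {x}
  A1235: {w} {x}
  A1245: {w} {x}
  A1345: {w} {x}
  A2345: {w} {x}
  A12345: {w} {x}
C dims 9,24,24,11; δ0: rk 7, SNF 1^7; δ1: rk 15, SNF 1^15; δ2: rk 9, SNF 1^9
Ȟ^0: (9−7)−0=2 ⇒ Z^2
Ȟ^1: (24−15)−7=2 ⇒ Z^2
Ȟ^2: (24−9)−15=0 ⇒ 0


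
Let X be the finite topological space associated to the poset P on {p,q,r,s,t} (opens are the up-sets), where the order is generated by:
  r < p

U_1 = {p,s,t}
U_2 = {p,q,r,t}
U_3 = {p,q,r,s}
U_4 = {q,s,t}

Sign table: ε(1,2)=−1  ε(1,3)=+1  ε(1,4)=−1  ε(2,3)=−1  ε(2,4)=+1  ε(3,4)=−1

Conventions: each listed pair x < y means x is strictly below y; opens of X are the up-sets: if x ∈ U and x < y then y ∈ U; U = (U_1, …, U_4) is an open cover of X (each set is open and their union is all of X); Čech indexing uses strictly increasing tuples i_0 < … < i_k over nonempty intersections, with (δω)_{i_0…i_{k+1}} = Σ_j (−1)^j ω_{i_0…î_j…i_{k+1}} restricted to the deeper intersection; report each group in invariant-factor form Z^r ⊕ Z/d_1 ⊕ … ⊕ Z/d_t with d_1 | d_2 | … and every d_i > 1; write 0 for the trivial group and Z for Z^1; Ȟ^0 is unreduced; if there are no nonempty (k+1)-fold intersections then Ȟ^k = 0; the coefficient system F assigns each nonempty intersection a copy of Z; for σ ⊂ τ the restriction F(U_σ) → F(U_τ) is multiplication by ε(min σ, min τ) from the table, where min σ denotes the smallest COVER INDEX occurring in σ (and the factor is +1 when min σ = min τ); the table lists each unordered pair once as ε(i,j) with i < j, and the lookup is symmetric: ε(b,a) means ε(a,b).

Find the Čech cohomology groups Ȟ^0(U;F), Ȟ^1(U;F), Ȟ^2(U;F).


cover nerve:
  U12={p,t} U13={p,s} U14={s,t} U23={p,q,r} U24={q,t} U34={q,s}
  U123={p} U124={t} U134={s} U234={q}
C dims 4,6,4; δ0: rk 3, SNF 1^3; δ1: rk 3, SNF 1^3
Ȟ^0: (4−3)−0=1 ⇒ Z
Ȟ^1: (6−3)−3=0 ⇒ 0
Ȟ^2: (4−0)−3=1 ⇒ Z

Ȟ^0 = Z, Ȟ^1 = 0 and Ȟ^2 = Z


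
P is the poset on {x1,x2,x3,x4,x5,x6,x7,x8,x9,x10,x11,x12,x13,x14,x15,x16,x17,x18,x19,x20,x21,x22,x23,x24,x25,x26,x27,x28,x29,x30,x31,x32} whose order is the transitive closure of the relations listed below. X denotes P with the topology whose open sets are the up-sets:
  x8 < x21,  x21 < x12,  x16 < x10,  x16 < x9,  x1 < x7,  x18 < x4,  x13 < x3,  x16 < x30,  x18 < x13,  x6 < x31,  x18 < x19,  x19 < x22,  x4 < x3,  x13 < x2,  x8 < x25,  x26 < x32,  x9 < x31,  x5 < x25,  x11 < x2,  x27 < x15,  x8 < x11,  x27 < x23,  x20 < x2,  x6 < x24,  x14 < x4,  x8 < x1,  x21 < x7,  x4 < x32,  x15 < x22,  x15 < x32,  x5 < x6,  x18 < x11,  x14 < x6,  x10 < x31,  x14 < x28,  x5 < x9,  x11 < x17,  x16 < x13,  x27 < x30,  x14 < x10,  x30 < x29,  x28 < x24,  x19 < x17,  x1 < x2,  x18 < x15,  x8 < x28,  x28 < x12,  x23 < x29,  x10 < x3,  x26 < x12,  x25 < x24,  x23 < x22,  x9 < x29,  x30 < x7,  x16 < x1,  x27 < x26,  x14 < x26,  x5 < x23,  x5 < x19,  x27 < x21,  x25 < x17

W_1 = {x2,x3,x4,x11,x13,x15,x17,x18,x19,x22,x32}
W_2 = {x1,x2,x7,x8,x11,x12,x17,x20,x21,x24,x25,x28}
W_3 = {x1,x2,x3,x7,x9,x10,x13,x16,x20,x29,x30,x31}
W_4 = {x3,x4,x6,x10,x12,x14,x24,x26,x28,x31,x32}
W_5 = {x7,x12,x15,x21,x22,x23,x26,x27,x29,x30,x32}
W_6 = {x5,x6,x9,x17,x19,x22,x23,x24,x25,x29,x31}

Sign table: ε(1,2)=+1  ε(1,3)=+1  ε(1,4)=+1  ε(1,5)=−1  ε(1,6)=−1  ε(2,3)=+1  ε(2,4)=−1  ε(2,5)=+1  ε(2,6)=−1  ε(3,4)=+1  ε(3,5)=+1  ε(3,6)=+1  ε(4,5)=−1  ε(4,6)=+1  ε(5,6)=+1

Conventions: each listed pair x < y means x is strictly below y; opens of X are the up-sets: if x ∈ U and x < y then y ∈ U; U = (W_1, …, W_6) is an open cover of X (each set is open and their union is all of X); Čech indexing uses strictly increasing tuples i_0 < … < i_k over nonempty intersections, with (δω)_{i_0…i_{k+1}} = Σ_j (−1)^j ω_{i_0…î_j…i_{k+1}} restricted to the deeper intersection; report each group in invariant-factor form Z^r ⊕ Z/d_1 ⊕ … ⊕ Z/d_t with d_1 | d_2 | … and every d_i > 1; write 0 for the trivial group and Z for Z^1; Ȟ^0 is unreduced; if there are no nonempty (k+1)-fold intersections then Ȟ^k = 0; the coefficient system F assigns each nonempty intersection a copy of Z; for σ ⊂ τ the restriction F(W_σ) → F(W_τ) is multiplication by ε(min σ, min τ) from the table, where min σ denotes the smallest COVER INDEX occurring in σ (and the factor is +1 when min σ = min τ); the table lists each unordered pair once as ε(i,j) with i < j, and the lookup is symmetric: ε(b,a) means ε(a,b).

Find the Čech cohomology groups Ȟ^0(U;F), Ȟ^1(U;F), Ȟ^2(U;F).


nerve simplices:
  W12={x2,x11,x17} W13={x2,x3,x13} W14={x3,x4,x32} W15={x15,x22,x32} W16={x17,x19,x22} W23={x1,x2,x7,x20} W24={x12,x24,x28} W25={x7,x12,x21} W26={x17,x24,x25} W34={x3,x10,x31} W35={x7,x29,x30} W36={x9,x29,x31} W45={x12,x26,x32} W46={x6,x24,x31} W56={x22,x23,x29}
  W123={x2} W126={x17} W134={x3} W145={x32} W156={x22} W235={x7} W245={x12} W246={x24} W346={x31} W356={x29}
C dims 6,15,10; δ0: rk 6, SNF 1^5·2; δ1: rk 9, SNF 1^9
degree 0: 6−6−0 = 0 → Ȟ^0 ≅ 0
degree 1: 15−9−6 = 0 plus torsion [2] → Ȟ^1 ≅ Z/2
degree 2: 10−0−9 = 1 → Ȟ^2 ≅ Z

Ȟ^0(U;F) ≅ 0,  Ȟ^1(U;F) ≅ Z/2,  Ȟ^2(U;F) ≅ Z


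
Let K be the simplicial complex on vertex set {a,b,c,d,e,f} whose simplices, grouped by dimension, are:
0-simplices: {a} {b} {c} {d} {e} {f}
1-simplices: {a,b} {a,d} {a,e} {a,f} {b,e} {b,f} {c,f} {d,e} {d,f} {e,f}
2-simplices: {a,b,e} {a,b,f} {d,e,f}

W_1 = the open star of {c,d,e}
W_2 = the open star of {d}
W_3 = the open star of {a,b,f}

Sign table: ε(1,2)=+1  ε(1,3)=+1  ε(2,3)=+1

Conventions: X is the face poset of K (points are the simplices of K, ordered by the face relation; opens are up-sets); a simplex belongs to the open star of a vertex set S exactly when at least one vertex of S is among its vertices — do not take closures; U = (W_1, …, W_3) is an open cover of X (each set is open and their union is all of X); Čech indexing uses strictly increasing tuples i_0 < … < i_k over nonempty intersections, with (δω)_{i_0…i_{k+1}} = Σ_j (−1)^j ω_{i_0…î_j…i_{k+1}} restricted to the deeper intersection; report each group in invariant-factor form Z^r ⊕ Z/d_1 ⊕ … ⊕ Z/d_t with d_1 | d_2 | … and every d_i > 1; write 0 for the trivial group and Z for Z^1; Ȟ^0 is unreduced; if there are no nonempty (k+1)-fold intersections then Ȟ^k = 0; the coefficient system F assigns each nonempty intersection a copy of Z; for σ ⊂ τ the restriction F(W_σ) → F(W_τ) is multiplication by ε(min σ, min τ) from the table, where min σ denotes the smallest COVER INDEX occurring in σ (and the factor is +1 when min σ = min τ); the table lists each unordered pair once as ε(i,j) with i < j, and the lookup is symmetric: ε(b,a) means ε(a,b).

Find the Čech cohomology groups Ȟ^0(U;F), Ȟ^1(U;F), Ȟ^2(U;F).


nerve simplices:
  W1={{c},{d},{e},{a,d},{a,e},{b,e},{c,f},{d,e},{d,f},{e,f},{a,b,e},{d,e,f}} W2={{d},{a,d},{d,e},{d,f},{d,e,f}} W3={{a},{b},{f},{a,b},{a,d},{a,e},{a,f},{b,e},{b,f},{c,f},{d,f},{e,f},{a,b,e},{a,b,f},{d,e,f}}
  W12={{d},{a,d},{d,e},{d,f},{d,e,f}} W13={{a,d},{a,e},{b,e},{c,f},{d,f},{e,f},{a,b,e},{d,e,f}} W23={{a,d},{d,f},{d,e,f}}
  W123={{a,d},{d,f},{d,e,f}}
C dims 3,3,1; δ0: rk 2, SNF 1^2; δ1: rk 1, SNF 1^1
degree 0: 3−2−0 = 1 → Ȟ^0 ≅ Z
degree 1: 3−1−2 = 0 → Ȟ^1 ≅ 0
degree 2: 1−0−1 = 0 → Ȟ^2 ≅ 0

Ȟ^0(U;F) ≅ Z,  Ȟ^1(U;F) ≅ 0,  Ȟ^2(U;F) ≅ 0


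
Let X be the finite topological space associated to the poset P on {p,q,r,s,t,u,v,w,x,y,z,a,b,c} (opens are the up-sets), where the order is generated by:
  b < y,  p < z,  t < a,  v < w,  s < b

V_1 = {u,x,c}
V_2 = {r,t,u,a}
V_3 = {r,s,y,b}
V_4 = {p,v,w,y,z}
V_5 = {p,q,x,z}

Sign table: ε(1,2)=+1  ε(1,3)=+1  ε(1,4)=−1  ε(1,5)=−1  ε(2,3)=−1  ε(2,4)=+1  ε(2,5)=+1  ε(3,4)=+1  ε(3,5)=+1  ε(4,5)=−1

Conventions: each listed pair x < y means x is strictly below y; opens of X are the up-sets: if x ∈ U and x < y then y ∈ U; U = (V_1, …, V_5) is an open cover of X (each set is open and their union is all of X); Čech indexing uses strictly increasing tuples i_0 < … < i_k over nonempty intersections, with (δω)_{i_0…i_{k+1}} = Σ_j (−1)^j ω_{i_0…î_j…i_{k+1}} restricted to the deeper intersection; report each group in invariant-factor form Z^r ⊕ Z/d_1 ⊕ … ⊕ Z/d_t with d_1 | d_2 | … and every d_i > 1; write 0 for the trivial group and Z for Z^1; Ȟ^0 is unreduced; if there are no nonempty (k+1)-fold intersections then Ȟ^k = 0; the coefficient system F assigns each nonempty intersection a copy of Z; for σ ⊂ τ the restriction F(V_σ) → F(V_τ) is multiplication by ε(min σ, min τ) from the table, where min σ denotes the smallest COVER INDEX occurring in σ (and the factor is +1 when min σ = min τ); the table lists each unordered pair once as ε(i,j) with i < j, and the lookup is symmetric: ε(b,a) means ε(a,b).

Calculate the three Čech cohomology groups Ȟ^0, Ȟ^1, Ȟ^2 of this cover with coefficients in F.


Ȟ^0(U;F) ≅ 0, Ȟ^1(U;F) ≅ Z/2, Ȟ^2(U;F) ≅ 0

nerve of the cover:
  V12={u} V15={x} V23={r} V34={y} V45={p,z}
C dims 5,5; δ0: rk 5, SNF 1^4·2
Ȟ^0 = (5 − 5) − 0 = 0, so Ȟ^0 ≅ 0
Ȟ^1 = (5 − 0) − 5 = 0 plus torsion [2], so Ȟ^1 ≅ Z/2
Ȟ^2 = (0 − 0) − 0 = 0, so Ȟ^2 ≅ 0


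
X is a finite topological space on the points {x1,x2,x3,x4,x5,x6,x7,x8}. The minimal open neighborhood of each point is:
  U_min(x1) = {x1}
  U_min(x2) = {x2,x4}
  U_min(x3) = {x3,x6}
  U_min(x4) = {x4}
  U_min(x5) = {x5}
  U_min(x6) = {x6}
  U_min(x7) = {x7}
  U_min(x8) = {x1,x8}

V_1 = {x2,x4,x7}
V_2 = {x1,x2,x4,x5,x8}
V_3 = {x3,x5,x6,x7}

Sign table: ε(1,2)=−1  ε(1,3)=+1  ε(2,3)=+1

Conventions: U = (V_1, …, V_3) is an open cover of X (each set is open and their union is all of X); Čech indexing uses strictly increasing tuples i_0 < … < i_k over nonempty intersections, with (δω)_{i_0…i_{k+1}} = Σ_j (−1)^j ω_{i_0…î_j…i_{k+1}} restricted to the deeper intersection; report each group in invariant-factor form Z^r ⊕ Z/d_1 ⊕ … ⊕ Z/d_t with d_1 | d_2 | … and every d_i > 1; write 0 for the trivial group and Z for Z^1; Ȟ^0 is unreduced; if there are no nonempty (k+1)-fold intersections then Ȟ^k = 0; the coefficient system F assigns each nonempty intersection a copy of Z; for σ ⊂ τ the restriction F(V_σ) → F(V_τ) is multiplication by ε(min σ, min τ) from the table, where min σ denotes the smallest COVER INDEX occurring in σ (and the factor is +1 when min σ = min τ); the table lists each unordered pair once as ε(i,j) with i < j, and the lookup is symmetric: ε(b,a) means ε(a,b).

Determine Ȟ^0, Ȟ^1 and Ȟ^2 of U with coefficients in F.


nerve simplices:
  V12={x2,x4} V13={x7} V23={x5}
C dims 3,3; δ0: rk 3, SNF 1^2·2
degree 0: 3−3−0 = 0 → Ȟ^0 ≅ 0
degree 1: 3−0−3 = 0 plus torsion [2] → Ȟ^1 ≅ Z/2
degree 2: 0−0−0 = 0 → Ȟ^2 ≅ 0

Ȟ^0 ≅ 0; Ȟ^1 ≅ Z/2; Ȟ^2 ≅ 0


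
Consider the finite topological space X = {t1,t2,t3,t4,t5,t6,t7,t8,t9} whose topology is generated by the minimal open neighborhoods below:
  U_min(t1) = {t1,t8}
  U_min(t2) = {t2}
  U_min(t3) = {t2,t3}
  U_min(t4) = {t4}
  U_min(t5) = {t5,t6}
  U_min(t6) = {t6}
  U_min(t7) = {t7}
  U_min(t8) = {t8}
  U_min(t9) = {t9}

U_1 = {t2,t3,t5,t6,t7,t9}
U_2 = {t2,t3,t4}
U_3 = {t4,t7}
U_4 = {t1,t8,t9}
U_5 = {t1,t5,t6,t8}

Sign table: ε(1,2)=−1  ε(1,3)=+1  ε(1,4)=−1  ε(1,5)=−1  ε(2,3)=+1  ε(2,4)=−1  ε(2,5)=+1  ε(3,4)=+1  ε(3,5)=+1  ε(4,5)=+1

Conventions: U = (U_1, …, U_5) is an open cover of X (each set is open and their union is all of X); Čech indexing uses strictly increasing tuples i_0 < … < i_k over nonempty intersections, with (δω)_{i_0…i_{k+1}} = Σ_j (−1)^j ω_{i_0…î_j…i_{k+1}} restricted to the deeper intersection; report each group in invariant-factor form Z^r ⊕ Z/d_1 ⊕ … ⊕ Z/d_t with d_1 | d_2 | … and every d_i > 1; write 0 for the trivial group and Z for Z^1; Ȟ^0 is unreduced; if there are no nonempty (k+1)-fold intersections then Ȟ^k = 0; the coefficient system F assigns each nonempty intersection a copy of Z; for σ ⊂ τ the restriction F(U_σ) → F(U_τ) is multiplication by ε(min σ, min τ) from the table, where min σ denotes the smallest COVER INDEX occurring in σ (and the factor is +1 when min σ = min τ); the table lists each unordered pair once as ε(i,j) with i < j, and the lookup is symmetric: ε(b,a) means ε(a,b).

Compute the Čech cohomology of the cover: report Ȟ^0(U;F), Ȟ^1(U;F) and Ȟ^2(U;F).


nerve simplices:
  U12={t2,t3} U13={t7} U14={t9} U15={t5,t6} U23={t4} U45={t1,t8}
C dims 5,6; δ0: rk 5, SNF 1^4·2
degree 0: 5−5−0 = 0 → Ȟ^0 ≅ 0
degree 1: 6−0−5 = 1 plus torsion [2] → Ȟ^1 ≅ Z ⊕ Z/2
degree 2: 0−0−0 = 0 → Ȟ^2 ≅ 0

Ȟ^0 ≅ 0, Ȟ^1 ≅ Z ⊕ Z/2, Ȟ^2 ≅ 0


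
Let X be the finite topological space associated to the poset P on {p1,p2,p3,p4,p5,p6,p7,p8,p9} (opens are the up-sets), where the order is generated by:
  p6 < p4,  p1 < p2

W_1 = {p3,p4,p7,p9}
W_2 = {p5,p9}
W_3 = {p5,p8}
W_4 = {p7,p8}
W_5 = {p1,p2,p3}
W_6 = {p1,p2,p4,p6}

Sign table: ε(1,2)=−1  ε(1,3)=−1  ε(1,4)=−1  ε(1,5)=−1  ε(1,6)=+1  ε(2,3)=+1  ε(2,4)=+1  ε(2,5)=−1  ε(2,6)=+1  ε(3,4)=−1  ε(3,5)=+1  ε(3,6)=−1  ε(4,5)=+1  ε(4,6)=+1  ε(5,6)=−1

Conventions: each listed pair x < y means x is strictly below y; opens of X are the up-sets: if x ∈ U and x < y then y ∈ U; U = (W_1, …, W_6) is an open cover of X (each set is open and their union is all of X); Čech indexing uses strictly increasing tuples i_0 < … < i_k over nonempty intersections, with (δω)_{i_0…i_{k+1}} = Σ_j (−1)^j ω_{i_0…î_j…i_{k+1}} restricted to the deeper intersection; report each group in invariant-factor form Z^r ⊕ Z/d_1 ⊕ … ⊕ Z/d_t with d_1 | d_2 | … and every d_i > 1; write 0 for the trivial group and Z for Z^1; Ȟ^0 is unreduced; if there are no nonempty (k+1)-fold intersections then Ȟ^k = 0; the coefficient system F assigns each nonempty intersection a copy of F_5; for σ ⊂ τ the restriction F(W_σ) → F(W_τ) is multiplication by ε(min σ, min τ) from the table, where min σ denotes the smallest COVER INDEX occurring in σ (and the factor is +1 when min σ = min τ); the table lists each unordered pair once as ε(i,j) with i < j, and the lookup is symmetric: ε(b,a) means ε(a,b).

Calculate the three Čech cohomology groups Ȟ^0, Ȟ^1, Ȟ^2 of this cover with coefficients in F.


Ȟ^0 ≅ 0, Ȟ^1 ≅ Z/5, Ȟ^2 ≅ 0

nonempty overlaps:
  W12={p9} W14={p7} W15={p3} W16={p4} W23={p5} W34={p8} W56={p1,p2}
C dims 6,7; δ0: rk_F5 6
degree 0: 6−6−0 = 0 → Ȟ^0 ≅ 0
degree 1: 7−0−6 = 1 → Ȟ^1 ≅ Z/5
degree 2: 0−0−0 = 0 → Ȟ^2 ≅ 0


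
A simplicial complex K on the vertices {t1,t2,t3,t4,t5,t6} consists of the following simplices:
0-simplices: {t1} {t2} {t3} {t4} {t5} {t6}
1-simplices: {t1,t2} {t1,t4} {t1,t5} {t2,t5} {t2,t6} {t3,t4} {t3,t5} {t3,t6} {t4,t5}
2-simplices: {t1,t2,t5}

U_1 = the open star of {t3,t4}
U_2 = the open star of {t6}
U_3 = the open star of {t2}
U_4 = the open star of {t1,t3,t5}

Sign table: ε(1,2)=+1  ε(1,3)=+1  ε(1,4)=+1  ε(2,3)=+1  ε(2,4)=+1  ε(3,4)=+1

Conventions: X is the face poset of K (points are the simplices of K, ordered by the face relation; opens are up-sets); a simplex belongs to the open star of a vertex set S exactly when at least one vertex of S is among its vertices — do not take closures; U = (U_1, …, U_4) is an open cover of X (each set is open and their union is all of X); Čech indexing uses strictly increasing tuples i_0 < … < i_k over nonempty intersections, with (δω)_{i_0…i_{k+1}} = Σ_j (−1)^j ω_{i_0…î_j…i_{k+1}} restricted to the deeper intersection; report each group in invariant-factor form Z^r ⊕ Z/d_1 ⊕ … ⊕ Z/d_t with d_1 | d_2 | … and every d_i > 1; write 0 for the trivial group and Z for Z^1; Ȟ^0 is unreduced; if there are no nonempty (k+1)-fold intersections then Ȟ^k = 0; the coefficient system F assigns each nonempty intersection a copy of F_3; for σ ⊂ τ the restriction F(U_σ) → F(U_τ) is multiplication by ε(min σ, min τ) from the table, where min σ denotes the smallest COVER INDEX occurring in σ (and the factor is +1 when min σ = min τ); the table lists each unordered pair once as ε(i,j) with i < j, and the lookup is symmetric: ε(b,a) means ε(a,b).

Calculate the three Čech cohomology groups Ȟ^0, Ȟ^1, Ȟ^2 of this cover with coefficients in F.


Ȟ^0 = Z/3, Ȟ^1 = Z/3, Ȟ^2 = 0

nonempty overlaps:
  U1={{t3},{t4},{t1,t4},{t3,t4},{t3,t5},{t3,t6},{t4,t5}} U2={{t6},{t2,t6},{t3,t6}} U3={{t2},{t1,t2},{t2,t5},{t2,t6},{t1,t2,t5}} U4={{t1},{t3},{t5},{t1,t2},{t1,t4},{t1,t5},{t2,t5},{t3,t4},{t3,t5},{t3,t6},{t4,t5},{t1,t2,t5}}
  U12={{t3,t6}} U14={{t3},{t1,t4},{t3,t4},{t3,t5},{t3,t6},{t4,t5}} U23={{t2,t6}} U24={{t3,t6}} U34={{t1,t2},{t2,t5},{t1,t2,t5}}
  U124={{t3,t6}}
C dims 4,5,1; δ0: rk_F3 3; δ1: rk_F3 1
degree 0: 4−3−0 = 1 → Ȟ^0 ≅ Z/3
degree 1: 5−1−3 = 1 → Ȟ^1 ≅ Z/3
degree 2: 1−0−1 = 0 → Ȟ^2 ≅ 0


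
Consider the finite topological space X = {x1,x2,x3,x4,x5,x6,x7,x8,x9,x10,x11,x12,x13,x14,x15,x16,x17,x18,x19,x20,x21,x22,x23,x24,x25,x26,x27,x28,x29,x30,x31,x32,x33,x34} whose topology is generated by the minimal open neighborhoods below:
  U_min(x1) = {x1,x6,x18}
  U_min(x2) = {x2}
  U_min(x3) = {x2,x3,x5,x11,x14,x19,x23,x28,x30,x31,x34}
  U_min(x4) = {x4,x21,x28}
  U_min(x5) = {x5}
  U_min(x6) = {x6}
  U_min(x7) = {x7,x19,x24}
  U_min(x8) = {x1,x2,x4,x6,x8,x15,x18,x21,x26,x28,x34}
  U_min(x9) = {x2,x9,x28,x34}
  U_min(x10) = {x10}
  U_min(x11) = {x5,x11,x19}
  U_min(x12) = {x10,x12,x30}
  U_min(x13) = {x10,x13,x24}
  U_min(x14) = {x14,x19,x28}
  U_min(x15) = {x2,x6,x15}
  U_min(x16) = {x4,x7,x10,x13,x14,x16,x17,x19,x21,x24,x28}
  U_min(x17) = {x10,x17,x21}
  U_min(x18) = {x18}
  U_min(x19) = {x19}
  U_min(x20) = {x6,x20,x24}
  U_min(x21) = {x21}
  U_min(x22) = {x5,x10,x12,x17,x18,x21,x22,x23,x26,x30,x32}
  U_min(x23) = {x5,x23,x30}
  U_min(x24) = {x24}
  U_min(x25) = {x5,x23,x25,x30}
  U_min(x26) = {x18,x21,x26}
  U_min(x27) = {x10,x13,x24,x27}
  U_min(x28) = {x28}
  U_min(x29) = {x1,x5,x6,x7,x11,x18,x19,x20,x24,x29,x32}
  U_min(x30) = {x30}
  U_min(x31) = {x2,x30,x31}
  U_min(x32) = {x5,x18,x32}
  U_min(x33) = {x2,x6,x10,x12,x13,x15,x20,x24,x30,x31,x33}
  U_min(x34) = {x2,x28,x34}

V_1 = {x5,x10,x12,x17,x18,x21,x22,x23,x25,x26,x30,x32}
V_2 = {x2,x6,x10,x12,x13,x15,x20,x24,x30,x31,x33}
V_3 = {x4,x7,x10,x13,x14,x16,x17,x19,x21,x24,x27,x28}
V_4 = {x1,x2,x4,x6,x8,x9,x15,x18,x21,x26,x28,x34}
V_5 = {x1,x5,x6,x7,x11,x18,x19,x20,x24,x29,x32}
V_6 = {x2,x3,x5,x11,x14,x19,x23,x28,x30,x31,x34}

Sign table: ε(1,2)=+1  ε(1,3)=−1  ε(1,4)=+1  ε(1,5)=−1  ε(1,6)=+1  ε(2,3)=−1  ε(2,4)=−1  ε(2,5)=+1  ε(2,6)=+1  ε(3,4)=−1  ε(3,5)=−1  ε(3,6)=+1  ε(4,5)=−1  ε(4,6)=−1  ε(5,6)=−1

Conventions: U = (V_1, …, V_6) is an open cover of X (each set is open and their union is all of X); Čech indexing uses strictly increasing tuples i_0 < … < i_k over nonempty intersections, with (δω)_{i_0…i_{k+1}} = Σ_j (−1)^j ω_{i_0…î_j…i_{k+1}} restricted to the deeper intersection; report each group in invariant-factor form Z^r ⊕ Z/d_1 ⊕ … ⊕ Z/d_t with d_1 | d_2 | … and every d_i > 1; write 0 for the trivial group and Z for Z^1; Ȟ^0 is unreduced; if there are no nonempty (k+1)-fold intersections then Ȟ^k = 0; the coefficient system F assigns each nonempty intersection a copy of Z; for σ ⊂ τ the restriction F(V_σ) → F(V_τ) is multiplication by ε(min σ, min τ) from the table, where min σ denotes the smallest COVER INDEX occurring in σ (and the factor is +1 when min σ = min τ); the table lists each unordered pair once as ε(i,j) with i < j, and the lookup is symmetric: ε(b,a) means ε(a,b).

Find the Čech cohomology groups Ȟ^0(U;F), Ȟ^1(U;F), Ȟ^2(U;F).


nonempty overlaps:
  V12={x10,x12,x30} V13={x10,x17,x21} V14={x18,x21,x26} V15={x5,x18,x32} V16={x5,x23,x30} V23={x10,x13,x24} V24={x2,x6,x15} V25={x6,x20,x24} V26={x2,x30,x31} V34={x4,x21,x28} V35={x7,x19,x24} V36={x14,x19,x28} V45={x1,x6,x18} V46={x2,x28,x34} V56={x5,x11,x19}
  V123={x10} V126={x30} V134={x21} V145={x18} V156={x5} V235={x24} V245={x6} V246={x2} V346={x28} V356={x19}
C dims 6,15,10; δ0: rk 6, SNF 1^5·2; δ1: rk 9, SNF 1^9
degree 0: 6−6−0 = 0 → Ȟ^0 ≅ 0
degree 1: 15−9−6 = 0 plus torsion [2] → Ȟ^1 ≅ Z/2
degree 2: 10−0−9 = 1 → Ȟ^2 ≅ Z

Ȟ^0 = 0, Ȟ^1 = Z/2 and Ȟ^2 = Z


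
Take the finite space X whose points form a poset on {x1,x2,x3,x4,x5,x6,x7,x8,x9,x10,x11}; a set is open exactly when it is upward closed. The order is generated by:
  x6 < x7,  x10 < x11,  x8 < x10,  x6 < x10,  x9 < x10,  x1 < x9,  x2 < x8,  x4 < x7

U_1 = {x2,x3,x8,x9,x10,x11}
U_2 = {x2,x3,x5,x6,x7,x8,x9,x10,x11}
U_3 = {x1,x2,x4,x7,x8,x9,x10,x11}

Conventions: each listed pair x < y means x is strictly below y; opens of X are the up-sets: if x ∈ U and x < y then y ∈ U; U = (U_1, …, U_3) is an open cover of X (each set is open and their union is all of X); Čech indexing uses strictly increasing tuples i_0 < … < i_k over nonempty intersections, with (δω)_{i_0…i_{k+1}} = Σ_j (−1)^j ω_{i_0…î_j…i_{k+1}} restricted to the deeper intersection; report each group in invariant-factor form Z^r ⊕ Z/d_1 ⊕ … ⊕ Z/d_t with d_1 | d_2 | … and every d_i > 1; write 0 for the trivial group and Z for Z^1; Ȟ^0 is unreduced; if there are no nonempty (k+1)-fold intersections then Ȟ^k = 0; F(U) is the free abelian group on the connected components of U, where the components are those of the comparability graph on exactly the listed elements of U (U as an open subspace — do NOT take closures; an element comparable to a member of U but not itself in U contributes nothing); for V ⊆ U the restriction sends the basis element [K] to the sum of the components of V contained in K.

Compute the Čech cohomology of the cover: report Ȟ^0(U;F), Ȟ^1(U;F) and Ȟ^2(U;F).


Ȟ^0 = Z^3, Ȟ^1 = 0, Ȟ^2 = 0

nonempty overlaps:
  U12={x2,x3,x8,x9,x10,x11} U13={x2,x8,x9,x10,x11} U23={x2,x7,x8,x9,x10,x11}
  U123={x2,x8,x9,x10,x11}
components per intersection:
  U1: {x2,x8,x9,x10,x11} {x3}
  U2: {x2,x6,x7,x8,x9,x10,x11} {x3} {x5}
  U3: {x1,x2,x8,x9,x10,x11} {x4,x7}
  U12: {x2,x8,x9,x10,x11} {x3}
  U13: {x2,x8,x9,x10,x11}
  U23: {x2,x8,x9,x10,x11} {x7}
  U123: {x2,x8,x9,x10,x11}
C dims 7,5,1; δ0: rk 4, SNF 1^4; δ1: rk 1, SNF 1^1
degree 0: 7−4−0 = 3 → Ȟ^0 ≅ Z^3
degree 1: 5−1−4 = 0 → Ȟ^1 ≅ 0
degree 2: 1−0−1 = 0 → Ȟ^2 ≅ 0


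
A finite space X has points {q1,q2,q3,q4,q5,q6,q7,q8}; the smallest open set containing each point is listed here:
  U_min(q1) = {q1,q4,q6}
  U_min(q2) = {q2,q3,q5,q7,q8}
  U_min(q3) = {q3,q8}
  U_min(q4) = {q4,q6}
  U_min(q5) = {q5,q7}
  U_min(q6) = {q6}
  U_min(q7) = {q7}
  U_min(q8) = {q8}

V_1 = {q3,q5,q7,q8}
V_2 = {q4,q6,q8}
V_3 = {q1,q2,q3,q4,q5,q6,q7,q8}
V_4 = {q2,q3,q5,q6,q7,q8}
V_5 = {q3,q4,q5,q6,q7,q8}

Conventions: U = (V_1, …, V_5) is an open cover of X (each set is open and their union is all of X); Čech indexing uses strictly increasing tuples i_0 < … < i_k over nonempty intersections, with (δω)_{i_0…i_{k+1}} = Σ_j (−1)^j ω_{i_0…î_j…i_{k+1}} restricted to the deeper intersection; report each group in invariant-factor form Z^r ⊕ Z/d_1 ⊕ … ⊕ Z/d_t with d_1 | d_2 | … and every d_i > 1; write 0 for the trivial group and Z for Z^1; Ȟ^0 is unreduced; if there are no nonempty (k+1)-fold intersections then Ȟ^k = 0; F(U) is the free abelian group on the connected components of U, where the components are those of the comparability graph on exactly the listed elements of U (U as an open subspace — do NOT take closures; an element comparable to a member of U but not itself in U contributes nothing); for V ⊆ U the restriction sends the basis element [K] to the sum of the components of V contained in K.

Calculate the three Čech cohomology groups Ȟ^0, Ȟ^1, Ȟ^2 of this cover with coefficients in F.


Ȟ^0(U;F) ≅ Z^2; Ȟ^1(U;F) ≅ 0; Ȟ^2(U;F) ≅ 0

nerve simplices:
  V12={q8} V13={q3,q5,q7,q8} V14={q3,q5,q7,q8} V15={q3,q5,q7,q8} V23={q4,q6,q8} V24={q6,q8} V25={q4,q6,q8} V34={q2,q3,q5,q6,q7,q8} V35={q3,q4,q5,q6,q7,q8} V45={q3,q5,q6,q7,q8}
  V123={q8} V124={q8} V125={q8} V134={q3,q5,q7,q8} V135={q3,q5,q7,q8} V145={q3,q5,q7,q8} V234={q6,q8} V235={q4,q6,q8} V245={q6,q8} V345={q3,q5,q6,q7,q8}
  V1234={q8} V1235={q8} V1245={q8} V1345={q3,q5,q7,q8} V2345={q6,q8}
  V12345={q8}
components per intersection:
  V1: {q3,q8} {q5,q7}
  V2: {q4,q6} {q8}
  V3: {q1,q4,q6} {q2,q3,q5,q7,q8}
  V4: {q2,q3,q5,q7,q8} {q6}
  V5: {q3,q8} {q4,q6} {q5,q7}
  V12: {q8}
  V13: {q3,q8} {q5,q7}
  V14: {q3,q8} {q5,q7}
  V15: {q3,q8} {q5,q7}
  V23: {q4,q6} {q8}
  V24: {q6} {q8}
  V25: {q4,q6} {q8}
  V34: {q2,q3,q5,q7,q8} {q6}
  V35: {q3,q8} {q4,q6} {q5,q7}
  V45: {q3,q8} {q5,q7} {q6}
  V123: {q8}
  V124: {q8}
  V125: {q8}
  V134: {q3,q8} {q5,q7}
  V135: {q3,q8} {q5,q7}
  V145: {q3,q8} {q5,q7}
  V234: {q6} {q8}
  V235: {q4,q6} {q8}
  V245: {q6} {q8}
  V345: {q3,q8} {q5,q7} {q6}
  V1234: {q8}
  V1235: {q8}
  V1245: {q8}
  V1345: {q3,q8} {q5,q7}
  V2345: {q6} {q8}
  V12345: {q8}
C dims 11,21,18,7; δ0: rk 9, SNF 1^9; δ1: rk 12, SNF 1^12; δ2: rk 6, SNF 1^6
degree 0: 11−9−0 = 2 → Ȟ^0 ≅ Z^2
degree 1: 21−12−9 = 0 → Ȟ^1 ≅ 0
degree 2: 18−6−12 = 0 → Ȟ^2 ≅ 0
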